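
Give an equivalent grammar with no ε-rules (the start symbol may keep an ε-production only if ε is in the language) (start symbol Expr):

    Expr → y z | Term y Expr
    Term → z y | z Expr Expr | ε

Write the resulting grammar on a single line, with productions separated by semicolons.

Nullable set = {Term}.
ε ∉ L(G), so no ε-production is kept.
For each production, add variants omitting each subset of nullable occurrences: Expr → Term y Expr gives Term y Expr | y Expr.

Expr → y z | Term y Expr | y Expr; Term → z y | z Expr Expr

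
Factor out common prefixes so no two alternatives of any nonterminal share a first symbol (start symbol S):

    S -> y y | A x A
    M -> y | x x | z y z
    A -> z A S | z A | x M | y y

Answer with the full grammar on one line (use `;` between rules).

S -> y y | A x A; M -> y | x x | z y z; A -> x M | y y | z A A'; A' -> S | ε

A has alternatives sharing prefix 'z A': factor to A → z A A' with A' → S | ε.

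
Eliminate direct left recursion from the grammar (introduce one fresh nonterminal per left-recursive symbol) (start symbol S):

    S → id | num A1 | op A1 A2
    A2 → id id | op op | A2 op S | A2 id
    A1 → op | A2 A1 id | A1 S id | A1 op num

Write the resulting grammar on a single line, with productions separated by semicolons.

Left recursion appears on A2, A1.
For A2: α = {op S, id}, β = {id id, op op}. Rewrite as A2 → β A2' and A2' → α A2' | ε.
For A1: α = {S id, op num}, β = {op, A2 A1 id}. Rewrite as A1 → β A1' and A1' → α A1' | ε.

S → id | num A1 | op A1 A2; A2 → id id A2' | op op A2'; A1 → op A1' | A2 A1 id A1'; A2' → op S A2' | id A2' | ε; A1' → S id A1' | op num A1' | ε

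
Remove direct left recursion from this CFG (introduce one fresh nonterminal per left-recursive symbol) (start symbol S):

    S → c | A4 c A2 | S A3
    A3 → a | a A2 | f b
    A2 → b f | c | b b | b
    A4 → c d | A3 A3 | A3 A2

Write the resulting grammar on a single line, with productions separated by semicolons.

S is directly left-recursive.
For S: α = {A3}, β = {c, A4 c A2}. Rewrite as S → β S' and S' → α S' | ε.

S → c S' | A4 c A2 S'; A3 → a | a A2 | f b; A2 → b f | c | b b | b; A4 → c d | A3 A3 | A3 A2; S' → A3 S' | ε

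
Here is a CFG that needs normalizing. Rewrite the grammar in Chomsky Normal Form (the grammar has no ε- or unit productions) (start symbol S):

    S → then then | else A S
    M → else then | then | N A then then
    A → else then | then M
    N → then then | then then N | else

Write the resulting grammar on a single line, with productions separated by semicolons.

S → X1 X1 | X2 Y1; M → X2 X1 | then | N Y2; A → X2 X1 | X1 M; N → X1 X1 | X1 Y4 | else; X1 → then; X2 → else; Y1 → A S; Y2 → A Y3; Y3 → X1 X1; Y4 → X1 N

Introduce a nonterminal for each terminal appearing in a rule of length ≥ 2: X1 → then, X2 → else.
Binarize each right-hand side of length ≥ 3 by chaining fresh nonterminals (Y1, Y2, …): affected rules were S → X2 A S; M → N A X1 X1; N → X1 X1 N.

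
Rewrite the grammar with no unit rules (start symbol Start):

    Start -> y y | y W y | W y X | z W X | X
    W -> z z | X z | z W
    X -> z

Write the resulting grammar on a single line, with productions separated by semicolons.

Start -> y y | y W y | W y X | z W X | z; W -> z z | X z | z W; X -> z

Unit pairs: Start ⇒* {X}.
Replace each nonterminal's rules with the union of the non-unit rules of every nonterminal it unit-derives.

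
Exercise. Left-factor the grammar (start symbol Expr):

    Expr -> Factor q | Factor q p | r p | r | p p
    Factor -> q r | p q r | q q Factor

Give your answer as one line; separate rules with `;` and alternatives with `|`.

Expr -> p p | Factor q Expr1 | r Expr2; Factor -> p q r | q Factor1; Expr1 -> ε | p; Expr2 -> p | ε; Factor1 -> r | q Factor

Expr has alternatives sharing prefix 'Factor q': factor to Expr → Factor q Expr1 with Expr1 → ε | p.
Expr has alternatives sharing prefix 'r': factor to Expr → r Expr2 with Expr2 → p | ε.
Factor has alternatives sharing prefix 'q': factor to Factor → q Factor1 with Factor1 → r | q Factor.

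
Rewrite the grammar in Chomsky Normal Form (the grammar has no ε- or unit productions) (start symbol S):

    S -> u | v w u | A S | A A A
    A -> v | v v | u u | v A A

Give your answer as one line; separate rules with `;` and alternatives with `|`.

S -> u | X1 Y1 | A S | A Y2; A -> v | X1 X1 | X3 X3 | X1 Y3; X1 -> v; X2 -> w; X3 -> u; Y1 -> X2 X3; Y2 -> A A; Y3 -> A A

Introduce a nonterminal for each terminal appearing in a rule of length ≥ 2: X1 → v, X2 → w, X3 → u.
Binarize each right-hand side of length ≥ 3 by chaining fresh nonterminals (Y1, Y2, …): affected rules were S → X1 X2 X3; S → A A A; A → X1 A A.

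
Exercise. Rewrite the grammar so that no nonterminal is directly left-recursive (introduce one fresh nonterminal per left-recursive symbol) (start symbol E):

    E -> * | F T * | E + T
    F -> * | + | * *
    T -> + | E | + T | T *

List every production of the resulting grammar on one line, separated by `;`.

E -> * E' | F T * E'; F -> * | + | * *; T -> + T' | E T' | + T T'; E' -> + T E' | epsilon; T' -> * T' | epsilon

Directly left-recursive nonterminals: E, T.
For E: α = {+ T}, β = {*, F T *}. Rewrite as E → β E' and E' → α E' | ε.
For T: α = {*}, β = {+, E, + T}. Rewrite as T → β T' and T' → α T' | ε.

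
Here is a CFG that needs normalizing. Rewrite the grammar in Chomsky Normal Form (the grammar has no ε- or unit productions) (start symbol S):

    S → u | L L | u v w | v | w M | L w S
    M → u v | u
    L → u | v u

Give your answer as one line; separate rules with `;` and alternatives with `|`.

S → u | L L | X1 Y1 | v | X3 M | L Y2; M → X1 X2 | u; L → u | X2 X1; X1 → u; X2 → v; X3 → w; Y1 → X2 X3; Y2 → X3 S

Introduce a nonterminal for each terminal appearing in a rule of length ≥ 2: X1 → u, X2 → v, X3 → w.
Binarize each right-hand side of length ≥ 3 by chaining fresh nonterminals (Y1, Y2, …): affected rules were S → X1 X2 X3; S → L X3 S.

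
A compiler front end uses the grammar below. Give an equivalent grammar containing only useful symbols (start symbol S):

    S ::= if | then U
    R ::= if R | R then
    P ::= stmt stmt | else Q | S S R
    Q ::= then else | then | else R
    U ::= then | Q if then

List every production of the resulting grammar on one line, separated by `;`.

S ::= if | then U; Q ::= then else | then; U ::= then | Q if then

Generating nonterminals: {P, Q, S, U}.
Reachable from S after that: {Q, S, U}.
Removed useless symbols: {P, R} and every production mentioning them.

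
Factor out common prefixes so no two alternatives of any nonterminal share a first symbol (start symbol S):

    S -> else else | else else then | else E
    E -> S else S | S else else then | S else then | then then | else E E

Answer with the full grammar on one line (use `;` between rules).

S -> else S'; E -> then then | else E E | S else E'; S' -> E | else S''; E' -> S | else then | then; S'' -> ε | then

S has alternatives sharing prefix 'else': factor to S → else S' with S' → else | else then | E.
E has alternatives sharing prefix 'S else': factor to E → S else E' with E' → S | else then | then.
S' has alternatives sharing prefix 'else': factor to S' → else S'' with S'' → ε | then.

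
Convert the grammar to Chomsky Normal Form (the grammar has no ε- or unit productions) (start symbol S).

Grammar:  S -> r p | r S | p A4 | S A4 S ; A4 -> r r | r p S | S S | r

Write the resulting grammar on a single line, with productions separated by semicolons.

S -> X1 X2 | X1 S | X2 A4 | S Y1; A4 -> X1 X1 | X1 Y2 | S S | r; X1 -> r; X2 -> p; Y1 -> A4 S; Y2 -> X2 S

Introduce a nonterminal for each terminal appearing in a rule of length ≥ 2: X1 → r, X2 → p.
Binarize each right-hand side of length ≥ 3 by chaining fresh nonterminals (Y1, Y2, …): affected rules were S → S A4 S; A4 → X1 X2 S.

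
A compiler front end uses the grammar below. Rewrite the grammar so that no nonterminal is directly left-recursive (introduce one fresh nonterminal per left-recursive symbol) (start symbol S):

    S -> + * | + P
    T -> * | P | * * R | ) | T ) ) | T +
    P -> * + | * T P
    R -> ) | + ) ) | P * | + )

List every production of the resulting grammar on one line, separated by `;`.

S -> + * | + P; T -> * T' | P T' | * * R T' | ) T'; P -> * + | * T P; R -> ) | + ) ) | P * | + ); T' -> ) ) T' | + T' | ε

Directly left-recursive nonterminal: T.
For T: α = {) ), +}, β = {*, P, * * R, )}. Rewrite as T → β T' and T' → α T' | ε.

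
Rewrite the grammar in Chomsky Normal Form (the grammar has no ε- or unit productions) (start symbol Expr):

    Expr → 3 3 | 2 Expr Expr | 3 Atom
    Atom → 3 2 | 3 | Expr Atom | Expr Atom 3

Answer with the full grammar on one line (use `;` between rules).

Expr → X1 X1 | X2 Y1 | X1 Atom; Atom → X1 X2 | 3 | Expr Atom | Expr Y2; X1 → 3; X2 → 2; Y1 → Expr Expr; Y2 → Atom X1

Introduce a nonterminal for each terminal appearing in a rule of length ≥ 2: X1 → 3, X2 → 2.
Binarize each right-hand side of length ≥ 3 by chaining fresh nonterminals (Y1, Y2, …): affected rules were Expr → X2 Expr Expr; Atom → Expr Atom X1.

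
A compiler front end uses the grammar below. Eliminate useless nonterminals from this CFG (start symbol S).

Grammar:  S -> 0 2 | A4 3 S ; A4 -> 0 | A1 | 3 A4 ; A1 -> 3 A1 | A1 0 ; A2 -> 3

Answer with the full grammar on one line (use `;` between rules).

Generating nonterminals: {A2, A4, S}.
Reachable from S after that: {A4, S}.
Removed useless symbols: {A1, A2} and every production mentioning them.

S -> 0 2 | A4 3 S; A4 -> 0 | 3 A4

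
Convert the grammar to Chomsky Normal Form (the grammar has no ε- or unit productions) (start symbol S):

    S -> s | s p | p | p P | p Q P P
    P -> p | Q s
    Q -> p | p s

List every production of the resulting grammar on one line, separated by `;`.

S -> s | X1 X2 | p | X2 P | X2 Y1; P -> p | Q X1; Q -> p | X2 X1; X1 -> s; X2 -> p; Y1 -> Q Y2; Y2 -> P P

Introduce a nonterminal for each terminal appearing in a rule of length ≥ 2: X1 → s, X2 → p.
Binarize each right-hand side of length ≥ 3 by chaining fresh nonterminals (Y1, Y2, …): affected rules were S → X2 Q P P.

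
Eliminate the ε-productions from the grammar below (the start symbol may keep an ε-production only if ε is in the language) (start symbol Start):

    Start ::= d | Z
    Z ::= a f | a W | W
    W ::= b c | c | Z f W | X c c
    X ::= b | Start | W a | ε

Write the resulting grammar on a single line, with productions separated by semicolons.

Start ::= d | Z; Z ::= a f | a W | W; W ::= b c | c | Z f W | X c c | c c; X ::= b | Start | W a

Nullable nonterminals: {X}.
ε ∉ L(G), so no ε-production is kept.
Expand every rule over subsets of its nullable positions: W → X c c gives X c c | c c.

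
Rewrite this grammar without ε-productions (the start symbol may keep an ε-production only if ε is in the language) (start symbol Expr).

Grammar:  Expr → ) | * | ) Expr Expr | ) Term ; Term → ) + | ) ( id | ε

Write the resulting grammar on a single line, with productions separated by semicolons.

Expr → ) | * | ) Expr Expr | ) Term; Term → ) + | ) ( id

Nullable set = {Term}.
ε ∉ L(G), so no ε-production is kept.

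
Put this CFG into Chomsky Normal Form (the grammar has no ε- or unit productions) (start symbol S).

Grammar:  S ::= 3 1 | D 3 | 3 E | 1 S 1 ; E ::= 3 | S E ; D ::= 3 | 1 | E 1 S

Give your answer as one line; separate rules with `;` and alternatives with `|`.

Introduce a nonterminal for each terminal appearing in a rule of length ≥ 2: X1 → 3, X2 → 1.
Binarize each right-hand side of length ≥ 3 by chaining fresh nonterminals (Y1, Y2, …): affected rules were S → X2 S X2; D → E X2 S.

S ::= X1 X2 | D X1 | X1 E | X2 Y1; E ::= 3 | S E; D ::= 3 | 1 | E Y2; X1 ::= 3; X2 ::= 1; Y1 ::= S X2; Y2 ::= X2 S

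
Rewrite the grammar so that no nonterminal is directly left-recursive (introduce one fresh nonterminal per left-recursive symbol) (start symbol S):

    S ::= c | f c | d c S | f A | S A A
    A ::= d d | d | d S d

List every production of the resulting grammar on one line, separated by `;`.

S ::= c S' | f c S' | d c S S' | f A S'; A ::= d d | d | d S d; S' ::= A A S' | epsilon

Directly left-recursive nonterminal: S.
For S: α = {A A}, β = {c, f c, d c S, f A}. Rewrite as S → β S' and S' → α S' | ε.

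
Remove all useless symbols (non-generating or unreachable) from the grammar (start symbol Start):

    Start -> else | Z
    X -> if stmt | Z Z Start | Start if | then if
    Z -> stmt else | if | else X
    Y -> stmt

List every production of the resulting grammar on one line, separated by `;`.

Start -> else | Z; X -> if stmt | Z Z Start | Start if | then if; Z -> stmt else | if | else X

Generating nonterminals: {Start, X, Y, Z}.
Reachable from Start after that: {Start, X, Z}.
Removed useless symbols: {Y} and every production mentioning them.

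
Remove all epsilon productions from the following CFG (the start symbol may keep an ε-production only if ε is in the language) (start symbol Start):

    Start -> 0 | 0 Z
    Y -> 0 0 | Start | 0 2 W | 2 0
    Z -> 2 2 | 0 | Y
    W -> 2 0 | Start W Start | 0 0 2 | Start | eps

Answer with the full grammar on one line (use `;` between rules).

Nullable nonterminals: {W}.
ε ∉ L(G), so no ε-production is kept.
Expand every rule over subsets of its nullable positions: Y → 0 2 W gives 0 2 W | 0 2. W → Start W Start gives Start W Start | Start Start.

Start -> 0 | 0 Z; Y -> 0 0 | Start | 0 2 W | 0 2 | 2 0; Z -> 2 2 | 0 | Y; W -> 2 0 | Start W Start | Start Start | 0 0 2 | Start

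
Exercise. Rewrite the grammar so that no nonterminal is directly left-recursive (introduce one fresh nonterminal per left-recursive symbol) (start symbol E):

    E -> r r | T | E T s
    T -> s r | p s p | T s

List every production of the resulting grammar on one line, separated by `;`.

E -> r r E' | T E'; T -> s r T' | p s p T'; E' -> T s E' | ε; T' -> s T' | ε

Directly left-recursive nonterminals: E, T.
For E: α = {T s}, β = {r r, T}. Rewrite as E → β E' and E' → α E' | ε.
For T: α = {s}, β = {s r, p s p}. Rewrite as T → β T' and T' → α T' | ε.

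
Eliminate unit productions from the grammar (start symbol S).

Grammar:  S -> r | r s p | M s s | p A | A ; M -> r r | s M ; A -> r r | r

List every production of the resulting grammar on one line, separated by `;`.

Unit pairs: S ⇒* {A}.
For every A with A ⇒* B via unit rules, add B's non-unit alternatives to A; then delete every rule of the form X → Y.

S -> r | r s p | M s s | p A | r r; M -> r r | s M; A -> r r | r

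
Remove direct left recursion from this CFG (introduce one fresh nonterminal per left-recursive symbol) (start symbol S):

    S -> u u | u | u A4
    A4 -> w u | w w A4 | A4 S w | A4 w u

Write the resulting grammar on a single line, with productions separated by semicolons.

Left recursion appears on A4.
For A4: α = {S w, w u}, β = {w u, w w A4}. Rewrite as A4 → β A4' and A4' → α A4' | ε.

S -> u u | u | u A4; A4 -> w u A4' | w w A4 A4'; A4' -> S w A4' | w u A4' | ε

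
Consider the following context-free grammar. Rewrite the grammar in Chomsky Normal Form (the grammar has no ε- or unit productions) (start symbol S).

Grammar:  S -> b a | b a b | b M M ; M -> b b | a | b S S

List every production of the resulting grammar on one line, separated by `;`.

S -> X1 X2 | X1 Y1 | X1 Y2; M -> X1 X1 | a | X1 Y3; X1 -> b; X2 -> a; Y1 -> X2 X1; Y2 -> M M; Y3 -> S S

Introduce a nonterminal for each terminal appearing in a rule of length ≥ 2: X1 → b, X2 → a.
Binarize each right-hand side of length ≥ 3 by chaining fresh nonterminals (Y1, Y2, …): affected rules were S → X1 X2 X1; S → X1 M M; M → X1 S S.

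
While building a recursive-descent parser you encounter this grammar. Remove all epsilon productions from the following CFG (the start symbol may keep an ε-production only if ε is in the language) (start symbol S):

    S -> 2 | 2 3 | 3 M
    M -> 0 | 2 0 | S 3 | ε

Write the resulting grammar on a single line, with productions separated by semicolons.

S -> 2 | 2 3 | 3 M | 3; M -> 0 | 2 0 | S 3

Nullable set = {M}.
ε ∉ L(G), so no ε-production is kept.
Add the nullable-subset variants: S → 3 M gives 3 M | 3.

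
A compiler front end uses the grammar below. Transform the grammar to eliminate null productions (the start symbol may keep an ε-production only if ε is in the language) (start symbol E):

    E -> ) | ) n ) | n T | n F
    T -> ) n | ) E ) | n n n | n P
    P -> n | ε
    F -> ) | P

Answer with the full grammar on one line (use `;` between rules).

E -> ) | ) n ) | n T | n F | n; T -> ) n | ) E ) | n n n | n P | n; P -> n; F -> ) | P

The nullable symbols are {F, P}.
ε ∉ L(G), so no ε-production is kept.
Add the nullable-subset variants: E → n F gives n F | n. T → n P gives n P | n.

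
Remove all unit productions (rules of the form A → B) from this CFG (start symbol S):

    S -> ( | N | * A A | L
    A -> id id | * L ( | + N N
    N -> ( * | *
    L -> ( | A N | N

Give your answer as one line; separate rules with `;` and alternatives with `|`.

S -> ( | A N | * A A | ( * | *; A -> id id | * L ( | + N N; N -> ( * | *; L -> ( | A N | ( * | *

Unit pairs: L ⇒* {N}; S ⇒* {L, N}.
For each unit pair (A, B), copy every non-unit production of B to A, then drop all unit productions.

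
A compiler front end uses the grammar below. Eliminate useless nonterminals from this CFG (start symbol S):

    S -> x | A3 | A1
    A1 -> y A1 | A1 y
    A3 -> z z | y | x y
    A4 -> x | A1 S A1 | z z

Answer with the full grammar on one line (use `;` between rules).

S -> x | A3; A3 -> z z | y | x y

Generating nonterminals: {A3, A4, S}.
Reachable from S after that: {A3, S}.
Removed useless symbols: {A1, A4} and every production mentioning them.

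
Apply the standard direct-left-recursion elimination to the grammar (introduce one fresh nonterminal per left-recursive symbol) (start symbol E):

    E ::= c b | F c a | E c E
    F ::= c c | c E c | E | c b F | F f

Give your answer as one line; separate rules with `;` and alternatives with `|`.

Directly left-recursive nonterminals: E, F.
For E: α = {c E}, β = {c b, F c a}. Rewrite as E → β E' and E' → α E' | ε.
For F: α = {f}, β = {c c, c E c, E, c b F}. Rewrite as F → β F' and F' → α F' | ε.

E ::= c b E' | F c a E'; F ::= c c F' | c E c F' | E F' | c b F F'; E' ::= c E E' | ε; F' ::= f F' | ε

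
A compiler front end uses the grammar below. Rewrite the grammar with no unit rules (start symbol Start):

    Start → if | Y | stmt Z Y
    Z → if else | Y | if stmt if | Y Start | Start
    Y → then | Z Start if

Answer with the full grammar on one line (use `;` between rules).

Unit pairs: Start ⇒* {Y}; Z ⇒* {Start, Y}.
Replace each nonterminal's rules with the union of the non-unit rules of every nonterminal it unit-derives.

Start → if | stmt Z Y | then | Z Start if; Z → if else | if stmt if | Y Start | if | stmt Z Y | then | Z Start if; Y → then | Z Start if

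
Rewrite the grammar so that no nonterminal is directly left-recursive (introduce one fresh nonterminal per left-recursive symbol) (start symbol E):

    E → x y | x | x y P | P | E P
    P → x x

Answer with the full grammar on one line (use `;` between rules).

Directly left-recursive nonterminal: E.
For E: α = {P}, β = {x y, x, x y P, P}. Rewrite as E → β E' and E' → α E' | ε.

E → x y E' | x E' | x y P E' | P E'; P → x x; E' → P E' | ε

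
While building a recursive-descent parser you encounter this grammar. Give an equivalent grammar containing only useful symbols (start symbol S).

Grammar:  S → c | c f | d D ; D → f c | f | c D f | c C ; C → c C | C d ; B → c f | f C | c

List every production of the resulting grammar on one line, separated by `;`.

S → c | c f | d D; D → f c | f | c D f

Generating nonterminals: {B, D, S}.
Reachable from S after that: {D, S}.
Removed useless symbols: {B, C} and every production mentioning them.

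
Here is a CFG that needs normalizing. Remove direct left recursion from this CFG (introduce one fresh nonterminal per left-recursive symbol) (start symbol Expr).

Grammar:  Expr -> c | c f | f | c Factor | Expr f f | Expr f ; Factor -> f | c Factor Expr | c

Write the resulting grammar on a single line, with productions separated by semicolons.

Left recursion appears on Expr.
For Expr: α = {f f, f}, β = {c, c f, f, c Factor}. Rewrite as Expr → β Expr1 and Expr1 → α Expr1 | ε.

Expr -> c Expr1 | c f Expr1 | f Expr1 | c Factor Expr1; Factor -> f | c Factor Expr | c; Expr1 -> f f Expr1 | f Expr1 | ε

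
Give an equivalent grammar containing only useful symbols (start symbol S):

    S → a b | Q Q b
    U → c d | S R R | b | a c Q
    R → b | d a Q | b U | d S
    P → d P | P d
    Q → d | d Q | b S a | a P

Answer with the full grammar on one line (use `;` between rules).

S → a b | Q Q b; Q → d | d Q | b S a

Generating nonterminals: {Q, R, S, U}.
Reachable from S after that: {Q, S}.
Removed useless symbols: {P, R, U} and every production mentioning them.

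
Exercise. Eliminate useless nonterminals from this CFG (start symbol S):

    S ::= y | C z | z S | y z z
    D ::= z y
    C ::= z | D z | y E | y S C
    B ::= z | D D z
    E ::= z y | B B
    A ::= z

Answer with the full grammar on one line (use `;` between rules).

S ::= y | C z | z S | y z z; D ::= z y; C ::= z | D z | y E | y S C; B ::= z | D D z; E ::= z y | B B

Generating nonterminals: {A, B, C, D, E, S}.
Reachable from S after that: {B, C, D, E, S}.
Removed useless symbols: {A} and every production mentioning them.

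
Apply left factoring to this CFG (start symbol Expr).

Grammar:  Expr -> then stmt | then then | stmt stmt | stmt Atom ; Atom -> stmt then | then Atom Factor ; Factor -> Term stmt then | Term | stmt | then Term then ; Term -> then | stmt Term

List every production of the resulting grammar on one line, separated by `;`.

Expr -> then Expr1 | stmt Expr2; Atom -> stmt then | then Atom Factor; Factor -> stmt | then Term then | Term Factor1; Term -> then | stmt Term; Expr1 -> stmt | then; Expr2 -> stmt | Atom; Factor1 -> stmt then | ε

Expr has alternatives sharing prefix 'then': factor to Expr → then Expr1 with Expr1 → stmt | then.
Expr has alternatives sharing prefix 'stmt': factor to Expr → stmt Expr2 with Expr2 → stmt | Atom.
Factor has alternatives sharing prefix 'Term': factor to Factor → Term Factor1 with Factor1 → stmt then | ε.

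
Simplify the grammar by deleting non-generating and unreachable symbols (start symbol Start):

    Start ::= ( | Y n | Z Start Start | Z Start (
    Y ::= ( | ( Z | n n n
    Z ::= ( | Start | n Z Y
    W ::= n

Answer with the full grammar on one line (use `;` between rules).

Start ::= ( | Y n | Z Start Start | Z Start (; Y ::= ( | ( Z | n n n; Z ::= ( | Start | n Z Y

Generating nonterminals: {Start, W, Y, Z}.
Reachable from Start after that: {Start, Y, Z}.
Removed useless symbols: {W} and every production mentioning them.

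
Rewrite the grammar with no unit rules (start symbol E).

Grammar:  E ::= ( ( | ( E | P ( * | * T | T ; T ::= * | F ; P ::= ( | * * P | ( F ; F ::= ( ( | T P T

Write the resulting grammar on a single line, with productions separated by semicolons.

E ::= ( ( | ( E | P ( * | * T | T P T | *; T ::= ( ( | T P T | *; P ::= ( | * * P | ( F; F ::= ( ( | T P T

Unit pairs: E ⇒* {F, T}; T ⇒* {F}.
For each unit pair (A, B), copy every non-unit production of B to A, then drop all unit productions.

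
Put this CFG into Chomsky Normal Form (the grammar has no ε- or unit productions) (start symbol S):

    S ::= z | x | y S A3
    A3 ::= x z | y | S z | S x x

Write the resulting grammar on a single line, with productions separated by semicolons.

S ::= z | x | X1 Y1; A3 ::= X2 X3 | y | S X3 | S Y2; X1 ::= y; X2 ::= x; X3 ::= z; Y1 ::= S A3; Y2 ::= X2 X2

Introduce a nonterminal for each terminal appearing in a rule of length ≥ 2: X1 → y, X2 → x, X3 → z.
Binarize each right-hand side of length ≥ 3 by chaining fresh nonterminals (Y1, Y2, …): affected rules were S → X1 S A3; A3 → S X2 X2.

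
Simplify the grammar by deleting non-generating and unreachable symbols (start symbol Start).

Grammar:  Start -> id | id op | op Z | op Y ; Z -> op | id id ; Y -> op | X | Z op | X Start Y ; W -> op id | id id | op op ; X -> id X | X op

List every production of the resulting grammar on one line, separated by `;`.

Generating nonterminals: {Start, W, Y, Z}.
Reachable from Start after that: {Start, Y, Z}.
Removed useless symbols: {W, X} and every production mentioning them.

Start -> id | id op | op Z | op Y; Z -> op | id id; Y -> op | Z op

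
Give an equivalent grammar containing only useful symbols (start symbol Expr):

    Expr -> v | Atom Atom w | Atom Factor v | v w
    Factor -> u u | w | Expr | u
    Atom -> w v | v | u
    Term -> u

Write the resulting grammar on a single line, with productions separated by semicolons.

Expr -> v | Atom Atom w | Atom Factor v | v w; Factor -> u u | w | Expr | u; Atom -> w v | v | u

Generating nonterminals: {Atom, Expr, Factor, Term}.
Reachable from Expr after that: {Atom, Expr, Factor}.
Removed useless symbols: {Term} and every production mentioning them.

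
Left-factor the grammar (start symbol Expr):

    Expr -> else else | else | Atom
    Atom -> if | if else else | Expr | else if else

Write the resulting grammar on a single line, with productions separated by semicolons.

Expr has alternatives sharing prefix 'else': factor to Expr → else Expr1 with Expr1 → else | ε.
Atom has alternatives sharing prefix 'if': factor to Atom → if Atom1 with Atom1 → ε | else else.

Expr -> Atom | else Expr1; Atom -> Expr | else if else | if Atom1; Expr1 -> else | ε; Atom1 -> ε | else else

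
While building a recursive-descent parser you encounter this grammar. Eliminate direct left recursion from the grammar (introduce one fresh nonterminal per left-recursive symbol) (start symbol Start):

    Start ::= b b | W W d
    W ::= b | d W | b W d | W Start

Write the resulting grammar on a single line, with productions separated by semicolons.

Start ::= b b | W W d; W ::= b W1 | d W W1 | b W d W1; W1 ::= Start W1 | eps

Directly left-recursive nonterminal: W.
For W: α = {Start}, β = {b, d W, b W d}. Rewrite as W → β W1 and W1 → α W1 | ε.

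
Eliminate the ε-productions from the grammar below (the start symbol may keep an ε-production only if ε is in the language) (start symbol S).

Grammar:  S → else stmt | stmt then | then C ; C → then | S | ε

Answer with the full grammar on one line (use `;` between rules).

S → else stmt | stmt then | then C | then; C → then | S

Nullable set = {C}.
ε ∉ L(G), so no ε-production is kept.
Add the nullable-subset variants: S → then C gives then C | then.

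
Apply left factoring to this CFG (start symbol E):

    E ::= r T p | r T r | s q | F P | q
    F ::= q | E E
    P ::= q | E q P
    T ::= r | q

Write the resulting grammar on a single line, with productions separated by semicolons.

E ::= s q | F P | q | r T E'; F ::= q | E E; P ::= q | E q P; T ::= r | q; E' ::= p | r

E has alternatives sharing prefix 'r T': factor to E → r T E' with E' → p | r.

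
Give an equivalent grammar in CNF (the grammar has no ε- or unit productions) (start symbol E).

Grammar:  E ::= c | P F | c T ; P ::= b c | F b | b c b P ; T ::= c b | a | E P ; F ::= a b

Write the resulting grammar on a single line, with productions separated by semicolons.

E ::= c | P F | X1 T; P ::= X2 X1 | F X2 | X2 Y1; T ::= X1 X2 | a | E P; F ::= X3 X2; X1 ::= c; X2 ::= b; X3 ::= a; Y1 ::= X1 Y2; Y2 ::= X2 P

Introduce a nonterminal for each terminal appearing in a rule of length ≥ 2: X1 → c, X2 → b, X3 → a.
Binarize each right-hand side of length ≥ 3 by chaining fresh nonterminals (Y1, Y2, …): affected rules were P → X2 X1 X2 P.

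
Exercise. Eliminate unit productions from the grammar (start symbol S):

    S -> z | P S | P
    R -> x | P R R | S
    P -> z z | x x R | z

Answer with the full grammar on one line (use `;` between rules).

S -> z | P S | z z | x x R; R -> z | P S | z z | x x R | x | P R R; P -> z z | x x R | z

Unit pairs: R ⇒* {P, S}; S ⇒* {P}.
Replace each nonterminal's rules with the union of the non-unit rules of every nonterminal it unit-derives.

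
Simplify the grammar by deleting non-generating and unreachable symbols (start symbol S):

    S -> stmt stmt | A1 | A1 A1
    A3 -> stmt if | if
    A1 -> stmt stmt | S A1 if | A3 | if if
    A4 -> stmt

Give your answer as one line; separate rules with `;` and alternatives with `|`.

Generating nonterminals: {A1, A3, A4, S}.
Reachable from S after that: {A1, A3, S}.
Removed useless symbols: {A4} and every production mentioning them.

S -> stmt stmt | A1 | A1 A1; A3 -> stmt if | if; A1 -> stmt stmt | S A1 if | A3 | if if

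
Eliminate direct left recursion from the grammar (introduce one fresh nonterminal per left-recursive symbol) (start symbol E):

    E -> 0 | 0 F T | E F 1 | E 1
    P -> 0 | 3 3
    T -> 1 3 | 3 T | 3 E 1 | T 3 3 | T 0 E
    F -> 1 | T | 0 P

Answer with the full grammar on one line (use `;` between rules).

Left recursion appears on E, T.
For E: α = {F 1, 1}, β = {0, 0 F T}. Rewrite as E → β E' and E' → α E' | ε.
For T: α = {3 3, 0 E}, β = {1 3, 3 T, 3 E 1}. Rewrite as T → β T' and T' → α T' | ε.

E -> 0 E' | 0 F T E'; P -> 0 | 3 3; T -> 1 3 T' | 3 T T' | 3 E 1 T'; F -> 1 | T | 0 P; E' -> F 1 E' | 1 E' | ε; T' -> 3 3 T' | 0 E T' | ε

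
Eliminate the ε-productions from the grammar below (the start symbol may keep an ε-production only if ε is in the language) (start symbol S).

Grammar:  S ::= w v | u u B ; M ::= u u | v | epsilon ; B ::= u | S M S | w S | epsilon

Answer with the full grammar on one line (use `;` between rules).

Nullable nonterminals: {B, M}.
ε ∉ L(G), so no ε-production is kept.
Add the nullable-subset variants: S → u u B gives u u B | u u. B → S M S gives S M S | S S.

S ::= w v | u u B | u u; M ::= u u | v; B ::= u | S M S | S S | w S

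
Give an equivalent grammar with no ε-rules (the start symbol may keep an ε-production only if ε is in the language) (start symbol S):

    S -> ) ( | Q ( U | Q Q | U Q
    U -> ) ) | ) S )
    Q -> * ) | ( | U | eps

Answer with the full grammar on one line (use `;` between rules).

The nullable symbols are {Q, S}.
ε ∈ L(G) since S is nullable, so keep S → ε.
Expand every rule over subsets of its nullable positions: S → Q ( U gives Q ( U | ( U. S → Q Q gives Q Q | Q. S → U Q gives U Q | U.

S -> ) ( | Q ( U | ( U | Q Q | Q | U Q | U | ε; U -> ) ) | ) S ); Q -> * ) | ( | U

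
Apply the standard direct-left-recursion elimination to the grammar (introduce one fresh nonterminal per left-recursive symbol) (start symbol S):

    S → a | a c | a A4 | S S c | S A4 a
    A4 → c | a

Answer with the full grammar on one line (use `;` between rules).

Directly left-recursive nonterminal: S.
For S: α = {S c, A4 a}, β = {a, a c, a A4}. Rewrite as S → β S' and S' → α S' | ε.

S → a S' | a c S' | a A4 S'; A4 → c | a; S' → S c S' | A4 a S' | epsilon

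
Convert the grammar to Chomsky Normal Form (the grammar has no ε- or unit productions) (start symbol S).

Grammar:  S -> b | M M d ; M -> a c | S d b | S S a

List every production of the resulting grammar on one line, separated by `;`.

S -> b | M Y1; M -> X2 X3 | S Y2 | S Y3; X1 -> d; X2 -> a; X3 -> c; X4 -> b; Y1 -> M X1; Y2 -> X1 X4; Y3 -> S X2

Introduce a nonterminal for each terminal appearing in a rule of length ≥ 2: X1 → d, X2 → a, X3 → c, X4 → b.
Binarize each right-hand side of length ≥ 3 by chaining fresh nonterminals (Y1, Y2, …): affected rules were S → M M X1; M → S X1 X4; M → S S X2.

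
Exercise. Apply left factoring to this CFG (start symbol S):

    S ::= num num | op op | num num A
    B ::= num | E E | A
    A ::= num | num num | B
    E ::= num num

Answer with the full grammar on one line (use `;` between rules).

S has alternatives sharing prefix 'num num': factor to S → num num S' with S' → ε | A.
A has alternatives sharing prefix 'num': factor to A → num A' with A' → ε | num.

S ::= op op | num num S'; B ::= num | E E | A; A ::= B | num A'; E ::= num num; S' ::= epsilon | A; A' ::= epsilon | num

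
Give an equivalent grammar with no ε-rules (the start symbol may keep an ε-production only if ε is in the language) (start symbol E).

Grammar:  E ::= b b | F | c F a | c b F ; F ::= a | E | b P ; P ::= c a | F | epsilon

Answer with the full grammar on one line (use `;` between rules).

E ::= b b | F | c F a | c b F; F ::= a | E | b P | b; P ::= c a | F

The nullable symbols are {P}.
ε ∉ L(G), so no ε-production is kept.
For each production, add variants omitting each subset of nullable occurrences: F → b P gives b P | b.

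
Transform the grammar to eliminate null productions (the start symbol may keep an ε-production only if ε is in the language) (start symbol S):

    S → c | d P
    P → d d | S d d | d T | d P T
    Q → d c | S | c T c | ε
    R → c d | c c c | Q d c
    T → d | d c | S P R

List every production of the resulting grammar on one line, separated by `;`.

The nullable symbols are {Q}.
ε ∉ L(G), so no ε-production is kept.
Add the nullable-subset variants: R → Q d c gives Q d c | d c.

S → c | d P; P → d d | S d d | d T | d P T; Q → d c | S | c T c; R → c d | c c c | Q d c | d c; T → d | d c | S P R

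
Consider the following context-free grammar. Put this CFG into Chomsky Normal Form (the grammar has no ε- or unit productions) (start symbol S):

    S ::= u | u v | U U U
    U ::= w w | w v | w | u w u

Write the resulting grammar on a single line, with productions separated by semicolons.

Introduce a nonterminal for each terminal appearing in a rule of length ≥ 2: X1 → u, X2 → v, X3 → w.
Binarize each right-hand side of length ≥ 3 by chaining fresh nonterminals (Y1, Y2, …): affected rules were S → U U U; U → X1 X3 X1.

S ::= u | X1 X2 | U Y1; U ::= X3 X3 | X3 X2 | w | X1 Y2; X1 ::= u; X2 ::= v; X3 ::= w; Y1 ::= U U; Y2 ::= X3 X1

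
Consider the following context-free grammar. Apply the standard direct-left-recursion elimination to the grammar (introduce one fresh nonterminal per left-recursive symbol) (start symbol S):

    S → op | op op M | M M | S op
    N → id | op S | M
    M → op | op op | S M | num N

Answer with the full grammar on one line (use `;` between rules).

S is directly left-recursive.
For S: α = {op}, β = {op, op op M, M M}. Rewrite as S → β S' and S' → α S' | ε.

S → op S' | op op M S' | M M S'; N → id | op S | M; M → op | op op | S M | num N; S' → op S' | eps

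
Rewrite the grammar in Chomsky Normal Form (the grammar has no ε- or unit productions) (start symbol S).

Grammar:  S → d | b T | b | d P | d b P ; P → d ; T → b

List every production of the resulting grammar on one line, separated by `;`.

S → d | X1 T | b | X2 P | X2 Y1; P → d; T → b; X1 → b; X2 → d; Y1 → X1 P

Introduce a nonterminal for each terminal appearing in a rule of length ≥ 2: X1 → b, X2 → d.
Binarize each right-hand side of length ≥ 3 by chaining fresh nonterminals (Y1, Y2, …): affected rules were S → X2 X1 P.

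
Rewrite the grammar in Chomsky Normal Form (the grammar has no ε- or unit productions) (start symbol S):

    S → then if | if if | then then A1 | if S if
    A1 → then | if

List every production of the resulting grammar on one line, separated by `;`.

Introduce a nonterminal for each terminal appearing in a rule of length ≥ 2: X1 → then, X2 → if.
Binarize each right-hand side of length ≥ 3 by chaining fresh nonterminals (Y1, Y2, …): affected rules were S → X1 X1 A1; S → X2 S X2.

S → X1 X2 | X2 X2 | X1 Y1 | X2 Y2; A1 → then | if; X1 → then; X2 → if; Y1 → X1 A1; Y2 → S X2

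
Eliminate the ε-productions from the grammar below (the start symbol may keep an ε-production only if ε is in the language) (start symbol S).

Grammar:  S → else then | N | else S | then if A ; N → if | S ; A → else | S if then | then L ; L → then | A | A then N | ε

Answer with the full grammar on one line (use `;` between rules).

Nullable set = {L}.
ε ∉ L(G), so no ε-production is kept.
Expand every rule over subsets of its nullable positions: A → then L gives then L | then.

S → else then | N | else S | then if A; N → if | S; A → else | S if then | then L | then; L → then | A | A then N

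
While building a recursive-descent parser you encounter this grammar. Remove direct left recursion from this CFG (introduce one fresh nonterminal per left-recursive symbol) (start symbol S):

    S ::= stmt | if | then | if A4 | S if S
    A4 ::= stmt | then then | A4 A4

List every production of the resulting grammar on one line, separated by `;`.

Directly left-recursive nonterminals: S, A4.
For S: α = {if S}, β = {stmt, if, then, if A4}. Rewrite as S → β S' and S' → α S' | ε.
For A4: α = {A4}, β = {stmt, then then}. Rewrite as A4 → β A4' and A4' → α A4' | ε.

S ::= stmt S' | if S' | then S' | if A4 S'; A4 ::= stmt A4' | then then A4'; S' ::= if S S' | ε; A4' ::= A4 A4' | ε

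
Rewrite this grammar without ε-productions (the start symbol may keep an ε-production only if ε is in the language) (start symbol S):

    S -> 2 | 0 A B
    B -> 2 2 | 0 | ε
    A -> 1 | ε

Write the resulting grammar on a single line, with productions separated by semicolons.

S -> 2 | 0 A B | 0 A | 0 B | 0; B -> 2 2 | 0; A -> 1

Nullable set = {A, B}.
ε ∉ L(G), so no ε-production is kept.
For each production, add variants omitting each subset of nullable occurrences: S → 0 A B gives 0 A B | 0 A | 0 B | 0.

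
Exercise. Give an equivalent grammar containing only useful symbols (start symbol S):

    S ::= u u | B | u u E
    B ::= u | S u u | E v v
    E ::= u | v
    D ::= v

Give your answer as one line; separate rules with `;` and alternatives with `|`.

Generating nonterminals: {B, D, E, S}.
Reachable from S after that: {B, E, S}.
Removed useless symbols: {D} and every production mentioning them.

S ::= u u | B | u u E; B ::= u | S u u | E v v; E ::= u | v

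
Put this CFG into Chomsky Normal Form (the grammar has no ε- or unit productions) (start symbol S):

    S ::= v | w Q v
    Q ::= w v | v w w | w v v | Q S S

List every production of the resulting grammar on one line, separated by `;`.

S ::= v | X1 Y1; Q ::= X1 X2 | X2 Y2 | X1 Y3 | Q Y4; X1 ::= w; X2 ::= v; Y1 ::= Q X2; Y2 ::= X1 X1; Y3 ::= X2 X2; Y4 ::= S S

Introduce a nonterminal for each terminal appearing in a rule of length ≥ 2: X1 → w, X2 → v.
Binarize each right-hand side of length ≥ 3 by chaining fresh nonterminals (Y1, Y2, …): affected rules were S → X1 Q X2; Q → X2 X1 X1; Q → X1 X2 X2; Q → Q S S.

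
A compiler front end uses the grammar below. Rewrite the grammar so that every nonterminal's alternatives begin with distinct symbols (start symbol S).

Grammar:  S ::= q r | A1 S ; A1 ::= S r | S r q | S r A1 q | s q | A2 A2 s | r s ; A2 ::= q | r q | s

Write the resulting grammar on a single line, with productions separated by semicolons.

S ::= q r | A1 S; A1 ::= s q | A2 A2 s | r s | S r A1'; A2 ::= q | r q | s; A1' ::= eps | q | A1 q

A1 has alternatives sharing prefix 'S r': factor to A1 → S r A1' with A1' → ε | q | A1 q.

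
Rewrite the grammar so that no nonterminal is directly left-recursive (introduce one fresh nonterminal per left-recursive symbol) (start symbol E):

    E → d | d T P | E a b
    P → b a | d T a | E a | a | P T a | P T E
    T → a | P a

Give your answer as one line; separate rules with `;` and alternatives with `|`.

Left recursion appears on E, P.
For E: α = {a b}, β = {d, d T P}. Rewrite as E → β E' and E' → α E' | ε.
For P: α = {T a, T E}, β = {b a, d T a, E a, a}. Rewrite as P → β P' and P' → α P' | ε.

E → d E' | d T P E'; P → b a P' | d T a P' | E a P' | a P'; T → a | P a; E' → a b E' | ε; P' → T a P' | T E P' | ε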